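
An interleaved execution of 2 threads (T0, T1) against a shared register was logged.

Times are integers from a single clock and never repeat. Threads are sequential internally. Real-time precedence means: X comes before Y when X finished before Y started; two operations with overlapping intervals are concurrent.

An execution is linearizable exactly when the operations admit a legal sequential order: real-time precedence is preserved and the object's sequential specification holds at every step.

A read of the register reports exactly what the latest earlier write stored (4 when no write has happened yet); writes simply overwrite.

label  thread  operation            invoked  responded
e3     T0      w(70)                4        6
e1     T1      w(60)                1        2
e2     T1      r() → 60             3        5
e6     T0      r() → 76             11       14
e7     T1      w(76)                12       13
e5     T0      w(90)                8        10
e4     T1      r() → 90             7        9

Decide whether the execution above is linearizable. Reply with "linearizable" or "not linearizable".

witness order: e1, e2, e3, e5, e4, e7, e6
step 1: e1 w(60) — value 60
step 2: e2 r() → 60 — value 60
step 3: e3 w(70) — value 70
step 4: e5 w(90) — value 90
step 5: e4 r() → 90 — value 90
step 6: e7 w(76) — value 76
step 7: e6 r() → 76 — value 76

linearizable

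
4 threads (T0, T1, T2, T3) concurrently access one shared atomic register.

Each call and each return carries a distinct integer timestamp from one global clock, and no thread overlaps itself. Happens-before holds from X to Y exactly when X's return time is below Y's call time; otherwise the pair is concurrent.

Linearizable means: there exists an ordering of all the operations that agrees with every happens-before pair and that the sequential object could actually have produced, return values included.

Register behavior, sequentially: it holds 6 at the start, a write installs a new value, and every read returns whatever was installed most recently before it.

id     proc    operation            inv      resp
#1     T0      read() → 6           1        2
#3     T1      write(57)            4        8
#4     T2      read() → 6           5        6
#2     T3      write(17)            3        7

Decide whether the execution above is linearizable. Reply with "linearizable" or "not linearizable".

linearizable

a witness: #1, #4, #2, #3
after step 1 (#1 read() → 6): value 6
after step 2 (#4 read() → 6): value 6
after step 3 (#2 write(17)): value 17
after step 4 (#3 write(57)): value 57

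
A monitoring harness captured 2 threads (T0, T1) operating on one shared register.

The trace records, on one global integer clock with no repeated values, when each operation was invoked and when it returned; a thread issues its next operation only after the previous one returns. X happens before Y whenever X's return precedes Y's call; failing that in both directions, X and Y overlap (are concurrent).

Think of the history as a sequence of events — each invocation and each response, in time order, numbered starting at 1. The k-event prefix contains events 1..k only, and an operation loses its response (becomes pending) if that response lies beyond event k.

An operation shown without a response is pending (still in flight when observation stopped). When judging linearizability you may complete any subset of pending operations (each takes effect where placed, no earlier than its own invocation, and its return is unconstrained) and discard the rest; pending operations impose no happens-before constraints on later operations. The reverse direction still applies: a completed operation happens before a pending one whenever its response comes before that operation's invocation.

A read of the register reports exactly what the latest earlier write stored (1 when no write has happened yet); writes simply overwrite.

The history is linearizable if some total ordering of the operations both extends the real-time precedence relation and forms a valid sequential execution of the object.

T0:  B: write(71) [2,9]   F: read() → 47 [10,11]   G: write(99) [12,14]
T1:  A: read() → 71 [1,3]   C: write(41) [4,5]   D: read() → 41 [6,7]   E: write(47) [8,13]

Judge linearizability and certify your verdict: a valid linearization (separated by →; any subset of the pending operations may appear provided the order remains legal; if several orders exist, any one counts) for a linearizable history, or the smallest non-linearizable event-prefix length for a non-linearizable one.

linearizable — witness: B → A → C → D → E → F → G

after step 1 (B write(71)): value 71
after step 2 (A read() → 71): value 71
after step 3 (C write(41)): value 41
after step 4 (D read() → 41): value 41
after step 5 (E write(47)): value 47
after step 6 (F read() → 47): value 47
after step 7 (G write(99)): value 99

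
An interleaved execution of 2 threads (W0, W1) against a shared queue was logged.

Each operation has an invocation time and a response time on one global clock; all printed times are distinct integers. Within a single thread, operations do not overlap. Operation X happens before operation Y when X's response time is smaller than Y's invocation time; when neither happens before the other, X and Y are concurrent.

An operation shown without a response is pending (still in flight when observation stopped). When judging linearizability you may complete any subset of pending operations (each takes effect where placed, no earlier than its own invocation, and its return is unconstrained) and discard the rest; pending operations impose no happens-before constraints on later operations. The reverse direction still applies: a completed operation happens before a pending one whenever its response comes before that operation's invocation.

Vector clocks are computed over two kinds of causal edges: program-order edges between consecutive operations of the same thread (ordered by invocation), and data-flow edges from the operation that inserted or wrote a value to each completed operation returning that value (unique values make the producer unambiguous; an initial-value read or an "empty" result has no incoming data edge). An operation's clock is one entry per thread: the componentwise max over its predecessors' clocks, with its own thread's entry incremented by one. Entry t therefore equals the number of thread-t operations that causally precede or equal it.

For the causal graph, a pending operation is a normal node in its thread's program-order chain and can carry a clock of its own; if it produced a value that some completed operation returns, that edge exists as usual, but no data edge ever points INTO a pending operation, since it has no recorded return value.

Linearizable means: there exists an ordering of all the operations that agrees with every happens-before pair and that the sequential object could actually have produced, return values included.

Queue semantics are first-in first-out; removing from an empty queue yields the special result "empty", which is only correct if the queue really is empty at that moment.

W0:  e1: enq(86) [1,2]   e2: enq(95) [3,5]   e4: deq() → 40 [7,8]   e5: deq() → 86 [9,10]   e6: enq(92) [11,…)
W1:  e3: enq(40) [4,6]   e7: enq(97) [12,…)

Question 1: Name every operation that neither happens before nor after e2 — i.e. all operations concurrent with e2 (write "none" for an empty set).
e3

overlap test against e2 [3,5]: concurrent iff the interval meets 3..5
e1 [1,2]: before
e3 [4,6]: concurrent
e4 [7,8]: after
e5 [9,10]: after
e6 [11,…): after
e7 [12,…): after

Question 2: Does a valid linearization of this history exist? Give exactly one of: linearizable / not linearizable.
not linearizable

already the first 8 events (up to e4's response at time 8) admit no linearization; the first 7 still do
real-time-consistent orders of the 4 completed operations: 2 — all fail the queue replay
take e1, e2, e3, e4: step 4 already fails, because e4 deq() → 40 cannot occur there
take e1, e3, e2, e4: step 4 already fails, because e4 deq() → 40 cannot occur there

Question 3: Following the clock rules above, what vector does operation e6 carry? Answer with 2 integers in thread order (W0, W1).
(5, 1)

no predecessors for e3 (invoked 4): W1 increments from zero → (0, 1)
no predecessors for e1 (invoked 1): W0 increments from zero → (1, 0)
e7 (invocation 12): componentwise max over VC(e3)=(0, 1), +1 at W1, giving (0, 2)
e2 (invocation 3): componentwise max over VC(e1)=(1, 0), +1 at W0, giving (2, 0)
e4 (invocation 7): componentwise max over VC(e2)=(2, 0), VC(e3)=(0, 1), +1 at W0, giving (3, 1)
e5 (invocation 9): componentwise max over VC(e1)=(1, 0), VC(e4)=(3, 1), +1 at W0, giving (4, 1)
e6 (invocation 11): componentwise max over VC(e5)=(4, 1), +1 at W0, giving (5, 1)
target: VC(e6) = (5, 1)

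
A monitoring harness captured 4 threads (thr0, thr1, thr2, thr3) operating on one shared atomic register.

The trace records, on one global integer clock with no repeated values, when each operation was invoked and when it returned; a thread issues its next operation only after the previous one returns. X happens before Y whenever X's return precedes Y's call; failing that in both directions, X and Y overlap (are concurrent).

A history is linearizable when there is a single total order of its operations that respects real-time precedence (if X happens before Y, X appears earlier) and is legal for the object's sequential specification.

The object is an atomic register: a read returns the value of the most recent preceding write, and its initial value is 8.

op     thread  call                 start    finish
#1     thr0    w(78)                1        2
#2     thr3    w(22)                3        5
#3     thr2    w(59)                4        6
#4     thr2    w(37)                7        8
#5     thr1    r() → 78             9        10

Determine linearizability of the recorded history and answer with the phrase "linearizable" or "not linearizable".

events 1..9 are fine; event 10 — the response of #5 at time 10 — makes the prefix non-linearizable
the 5 completed operations admit 2 real-time orders; each fails the atomic register replay
e.g. #1, #2, #3, #4, #5: illegal at step 5, since #5 r() → 78 cannot apply there
e.g. #1, #3, #2, #4, #5: illegal at step 5, since #5 r() → 78 cannot apply there

not linearizable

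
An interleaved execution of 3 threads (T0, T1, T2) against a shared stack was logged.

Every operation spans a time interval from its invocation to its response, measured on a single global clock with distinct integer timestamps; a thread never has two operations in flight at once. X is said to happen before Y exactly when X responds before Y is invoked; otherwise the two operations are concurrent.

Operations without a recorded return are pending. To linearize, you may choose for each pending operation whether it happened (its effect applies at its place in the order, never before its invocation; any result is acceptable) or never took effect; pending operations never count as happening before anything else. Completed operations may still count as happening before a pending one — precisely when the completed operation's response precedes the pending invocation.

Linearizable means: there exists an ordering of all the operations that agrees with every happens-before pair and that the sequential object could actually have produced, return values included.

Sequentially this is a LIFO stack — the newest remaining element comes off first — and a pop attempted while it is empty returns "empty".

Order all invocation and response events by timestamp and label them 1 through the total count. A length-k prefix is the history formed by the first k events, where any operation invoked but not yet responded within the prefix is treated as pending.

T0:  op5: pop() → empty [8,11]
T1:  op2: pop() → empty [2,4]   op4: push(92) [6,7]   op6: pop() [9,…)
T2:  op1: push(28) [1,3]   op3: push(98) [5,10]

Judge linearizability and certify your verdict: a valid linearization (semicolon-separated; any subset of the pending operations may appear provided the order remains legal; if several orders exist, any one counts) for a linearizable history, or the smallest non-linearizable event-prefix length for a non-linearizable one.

not linearizable — minimal violating prefix: 11 events

through event 10 a valid linearization exists; event 11 (op5 responding at time 11) ends that
the 5 completed operations admit 6 real-time orders; each fails the stack replay
including or dropping the 1 pending operation (op6) in any combination fails
for example op1, op2, op3, op4, op5 (pending dropped) fails at step 2: op2 pop() → empty is not legal there
for example op1, op2, op4, op3, op5 (pending dropped) fails at step 2: op2 pop() → empty is not legal there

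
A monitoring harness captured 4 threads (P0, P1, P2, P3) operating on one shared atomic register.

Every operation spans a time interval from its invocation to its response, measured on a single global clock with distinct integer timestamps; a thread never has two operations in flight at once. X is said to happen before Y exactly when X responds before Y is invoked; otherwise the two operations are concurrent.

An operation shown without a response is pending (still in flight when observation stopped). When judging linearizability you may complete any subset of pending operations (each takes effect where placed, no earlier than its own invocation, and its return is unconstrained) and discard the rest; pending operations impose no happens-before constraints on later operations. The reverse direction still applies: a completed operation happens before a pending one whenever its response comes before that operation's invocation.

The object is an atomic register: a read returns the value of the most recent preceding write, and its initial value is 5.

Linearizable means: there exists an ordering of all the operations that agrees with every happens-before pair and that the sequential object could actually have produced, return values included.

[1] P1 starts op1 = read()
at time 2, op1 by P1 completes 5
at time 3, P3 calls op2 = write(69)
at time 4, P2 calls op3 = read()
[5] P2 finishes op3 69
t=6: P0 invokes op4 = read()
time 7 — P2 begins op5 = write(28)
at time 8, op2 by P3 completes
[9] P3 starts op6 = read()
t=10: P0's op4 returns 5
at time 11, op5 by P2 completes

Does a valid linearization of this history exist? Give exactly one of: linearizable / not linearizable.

the violation lands at event 10, op4's response at time 10: events 1..9 linearize, events 1..10 do not
4 completed operations, 3 real-time-consistent orders — every atomic register replay fails
including or dropping the 2 pending operations (op5, op6) in any combination fails
e.g. op1, op2, op3, op4 (pending dropped): illegal at step 4, since op4 read() → 5 cannot apply there
e.g. op1, op3, op2, op4 (pending dropped): illegal at step 2, since op3 read() → 69 cannot apply there

not linearizable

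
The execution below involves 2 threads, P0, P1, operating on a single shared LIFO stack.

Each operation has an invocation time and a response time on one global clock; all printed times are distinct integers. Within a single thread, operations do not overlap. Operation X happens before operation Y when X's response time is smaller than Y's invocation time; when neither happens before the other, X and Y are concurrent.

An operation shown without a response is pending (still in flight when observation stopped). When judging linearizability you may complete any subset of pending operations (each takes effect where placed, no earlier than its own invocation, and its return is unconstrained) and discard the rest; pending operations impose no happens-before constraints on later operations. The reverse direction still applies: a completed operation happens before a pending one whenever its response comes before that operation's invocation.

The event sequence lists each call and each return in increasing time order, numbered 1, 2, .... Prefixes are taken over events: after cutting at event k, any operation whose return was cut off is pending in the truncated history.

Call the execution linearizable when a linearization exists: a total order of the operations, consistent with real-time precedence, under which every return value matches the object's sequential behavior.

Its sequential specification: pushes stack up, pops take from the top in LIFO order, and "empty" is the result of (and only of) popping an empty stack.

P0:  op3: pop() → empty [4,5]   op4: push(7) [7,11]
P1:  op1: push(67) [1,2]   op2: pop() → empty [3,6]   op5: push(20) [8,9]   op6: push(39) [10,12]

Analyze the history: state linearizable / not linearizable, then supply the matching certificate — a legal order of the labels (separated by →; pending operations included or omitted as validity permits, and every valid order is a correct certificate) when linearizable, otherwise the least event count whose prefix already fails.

not linearizable — minimal violating prefix: 6 events

the violation lands at event 6, op2's response at time 6: events 1..5 linearize, events 1..6 do not
the 3 completed operations admit 2 real-time orders; each fails the LIFO stack replay
e.g. op1, op2, op3: illegal at step 2, since op2 pop() → empty cannot apply there
e.g. op1, op3, op2: illegal at step 2, since op3 pop() → empty cannot apply there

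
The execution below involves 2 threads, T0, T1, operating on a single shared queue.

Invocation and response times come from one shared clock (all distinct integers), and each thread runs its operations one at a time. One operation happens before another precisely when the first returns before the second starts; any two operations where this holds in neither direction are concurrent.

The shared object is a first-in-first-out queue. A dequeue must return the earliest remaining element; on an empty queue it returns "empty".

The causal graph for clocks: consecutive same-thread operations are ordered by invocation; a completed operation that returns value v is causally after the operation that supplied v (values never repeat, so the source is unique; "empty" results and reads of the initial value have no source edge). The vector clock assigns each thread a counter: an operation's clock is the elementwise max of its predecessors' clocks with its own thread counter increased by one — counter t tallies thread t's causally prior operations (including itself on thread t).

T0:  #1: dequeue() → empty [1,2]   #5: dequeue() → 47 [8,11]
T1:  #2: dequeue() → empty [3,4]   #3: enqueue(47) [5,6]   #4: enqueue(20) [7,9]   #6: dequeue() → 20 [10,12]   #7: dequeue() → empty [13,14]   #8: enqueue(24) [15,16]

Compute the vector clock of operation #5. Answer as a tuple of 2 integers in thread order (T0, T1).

#2 (invocation 3): nothing precedes it; T1's component alone gives (0, 1)
#1 (invocation 1): nothing precedes it; T0's component alone gives (1, 0)
from VC(#2)=(0, 1), #3 (invoked 5) maxes components and bumps T1 → (0, 2)
from VC(#3)=(0, 2), #4 (invoked 7) maxes components and bumps T1 → (0, 3)
from VC(#4)=(0, 3), #6 (invoked 10) maxes components and bumps T1 → (0, 4)
from VC(#1)=(1, 0), VC(#3)=(0, 2), #5 (invoked 8) maxes components and bumps T0 → (2, 2)
from VC(#6)=(0, 4), #7 (invoked 13) maxes components and bumps T1 → (0, 5)
from VC(#7)=(0, 5), #8 (invoked 15) maxes components and bumps T1 → (0, 6)
target: VC(#5) = (2, 2)

(2, 2)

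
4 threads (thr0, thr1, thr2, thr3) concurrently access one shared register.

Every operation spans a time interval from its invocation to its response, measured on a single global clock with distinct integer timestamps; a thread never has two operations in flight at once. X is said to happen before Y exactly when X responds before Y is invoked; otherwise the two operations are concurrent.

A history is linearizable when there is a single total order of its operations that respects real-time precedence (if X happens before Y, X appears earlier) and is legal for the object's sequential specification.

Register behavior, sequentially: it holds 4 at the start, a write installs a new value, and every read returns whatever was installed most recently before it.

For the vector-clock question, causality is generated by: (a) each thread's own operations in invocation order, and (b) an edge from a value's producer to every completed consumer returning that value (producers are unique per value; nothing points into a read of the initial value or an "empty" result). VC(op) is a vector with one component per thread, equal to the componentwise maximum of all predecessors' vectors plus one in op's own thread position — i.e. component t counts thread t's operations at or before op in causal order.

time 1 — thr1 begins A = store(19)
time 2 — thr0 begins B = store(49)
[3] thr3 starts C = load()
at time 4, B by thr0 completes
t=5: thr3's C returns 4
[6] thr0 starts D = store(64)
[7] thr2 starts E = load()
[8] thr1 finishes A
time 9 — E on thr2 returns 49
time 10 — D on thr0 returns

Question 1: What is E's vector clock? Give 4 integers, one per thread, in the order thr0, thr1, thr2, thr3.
no predecessors for C (invoked 3): thr3 increments from zero → (0, 0, 0, 1)
no predecessors for A (invoked 1): thr1 increments from zero → (0, 1, 0, 0)
no predecessors for B (invoked 2): thr0 increments from zero → (1, 0, 0, 0)
E (invocation 7): componentwise max over VC(B)=(1, 0, 0, 0), +1 at thr2, giving (1, 0, 1, 0)
D (invocation 6): componentwise max over VC(B)=(1, 0, 0, 0), +1 at thr0, giving (2, 0, 0, 0)
target: VC(E) = (1, 0, 1, 0)

(1, 0, 1, 0)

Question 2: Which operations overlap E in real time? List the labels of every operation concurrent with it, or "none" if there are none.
E runs from 7 to 9; window-overlapping ops are concurrent
A [1,8]: concurrent
B [2,4]: before
C [3,5]: before
D [6,10]: concurrent

A, D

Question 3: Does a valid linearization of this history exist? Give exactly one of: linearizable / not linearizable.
one valid linearization: C, A, B, E, D
1. C load() → 4, leaving value 4
2. A store(19), leaving value 19
3. B store(49), leaving value 49
4. E load() → 49, leaving value 49
5. D store(64), leaving value 64

linearizable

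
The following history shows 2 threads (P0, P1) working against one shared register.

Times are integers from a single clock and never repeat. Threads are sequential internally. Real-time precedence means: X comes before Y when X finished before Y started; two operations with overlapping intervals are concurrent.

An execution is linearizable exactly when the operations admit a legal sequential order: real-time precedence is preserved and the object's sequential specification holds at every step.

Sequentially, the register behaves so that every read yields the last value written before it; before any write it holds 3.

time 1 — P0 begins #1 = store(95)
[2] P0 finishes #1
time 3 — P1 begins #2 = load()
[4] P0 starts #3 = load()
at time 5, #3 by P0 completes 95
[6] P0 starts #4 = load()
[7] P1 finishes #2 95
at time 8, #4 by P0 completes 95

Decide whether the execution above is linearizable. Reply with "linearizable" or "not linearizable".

linearizable

a witness: #1, #2, #3, #4
1. #1 store(95), leaving value 95
2. #2 load() → 95, leaving value 95
3. #3 load() → 95, leaving value 95
4. #4 load() → 95, leaving value 95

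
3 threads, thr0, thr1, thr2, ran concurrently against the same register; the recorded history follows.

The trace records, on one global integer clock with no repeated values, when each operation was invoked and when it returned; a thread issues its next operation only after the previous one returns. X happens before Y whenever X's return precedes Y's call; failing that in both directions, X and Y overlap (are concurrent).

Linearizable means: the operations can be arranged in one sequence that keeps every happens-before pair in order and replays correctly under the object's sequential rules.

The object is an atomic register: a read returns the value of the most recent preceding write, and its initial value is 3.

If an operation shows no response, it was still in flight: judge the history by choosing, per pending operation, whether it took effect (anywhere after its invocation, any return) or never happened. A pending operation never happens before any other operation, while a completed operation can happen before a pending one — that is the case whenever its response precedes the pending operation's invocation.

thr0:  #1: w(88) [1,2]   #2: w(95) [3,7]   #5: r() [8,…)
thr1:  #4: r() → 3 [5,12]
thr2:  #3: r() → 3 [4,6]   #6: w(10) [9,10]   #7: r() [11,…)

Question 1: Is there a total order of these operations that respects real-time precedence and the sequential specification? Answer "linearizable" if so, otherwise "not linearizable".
not linearizable

through event 5 a valid linearization exists; event 6 (#3 responding at time 6) ends that
a single order respects real time; the 2 completed register operations fail replay along it
no escape via the 2 pending operations (#2, #4): every completion choice fails
take #1, #3 (pending dropped): step 2 already fails, because #3 r() → 3 cannot occur there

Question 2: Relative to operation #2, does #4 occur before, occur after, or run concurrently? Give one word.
concurrent

#4 spans [5,12], #2 spans [3,7]
the intervals overlap in both directions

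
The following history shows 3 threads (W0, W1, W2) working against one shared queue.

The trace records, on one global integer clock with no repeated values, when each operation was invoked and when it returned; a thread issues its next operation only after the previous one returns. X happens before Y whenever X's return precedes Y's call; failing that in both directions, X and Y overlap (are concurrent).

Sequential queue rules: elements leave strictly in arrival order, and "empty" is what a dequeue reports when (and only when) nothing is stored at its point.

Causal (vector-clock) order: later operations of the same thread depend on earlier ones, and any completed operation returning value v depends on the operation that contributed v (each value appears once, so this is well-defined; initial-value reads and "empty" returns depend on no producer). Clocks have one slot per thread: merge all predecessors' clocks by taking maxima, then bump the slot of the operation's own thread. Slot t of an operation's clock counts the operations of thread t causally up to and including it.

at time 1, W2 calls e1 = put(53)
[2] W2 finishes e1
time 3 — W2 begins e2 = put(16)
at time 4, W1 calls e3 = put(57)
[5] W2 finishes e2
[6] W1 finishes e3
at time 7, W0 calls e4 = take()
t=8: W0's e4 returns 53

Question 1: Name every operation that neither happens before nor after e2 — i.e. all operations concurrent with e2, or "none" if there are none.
e3

e2 spans [3,5]: anything still running between times 3 and 5 counts as concurrent
e1 [1,2]: before
e3 [4,6]: concurrent
e4 [7,8]: after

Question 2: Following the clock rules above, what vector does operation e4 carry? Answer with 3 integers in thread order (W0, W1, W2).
(1, 0, 1)

invoked at 1, e1 has no predecessors; its own W2 bump gives (0, 0, 1)
invoked at 4, e3 has no predecessors; its own W1 bump gives (0, 1, 0)
invoked at 3, e2 merges VC(e1)=(0, 0, 1) and bumps W2's slot → (0, 0, 2)
invoked at 7, e4 merges VC(e1)=(0, 0, 1) and bumps W0's slot → (1, 0, 1)
target: VC(e4) = (1, 0, 1)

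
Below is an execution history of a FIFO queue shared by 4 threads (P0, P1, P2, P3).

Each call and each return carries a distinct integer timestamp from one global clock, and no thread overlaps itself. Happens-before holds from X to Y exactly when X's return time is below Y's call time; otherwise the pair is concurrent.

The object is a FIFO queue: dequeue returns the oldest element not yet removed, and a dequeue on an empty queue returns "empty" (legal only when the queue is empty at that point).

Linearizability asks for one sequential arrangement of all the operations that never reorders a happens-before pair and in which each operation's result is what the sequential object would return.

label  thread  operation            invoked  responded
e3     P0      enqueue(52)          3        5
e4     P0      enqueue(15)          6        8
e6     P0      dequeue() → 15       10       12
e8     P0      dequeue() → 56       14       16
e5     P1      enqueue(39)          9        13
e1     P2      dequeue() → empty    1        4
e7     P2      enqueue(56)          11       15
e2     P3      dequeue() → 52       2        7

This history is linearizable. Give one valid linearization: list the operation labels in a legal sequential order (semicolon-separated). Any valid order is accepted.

1. e1 dequeue() → empty, leaving queue <>
2. e3 enqueue(52), leaving queue <52>
3. e2 dequeue() → 52, leaving queue <>
4. e4 enqueue(15), leaving queue <15>
5. e6 dequeue() → 15, leaving queue <>
6. e7 enqueue(56), leaving queue <56>
7. e5 enqueue(39), leaving queue <56,39>
8. e8 dequeue() → 56, leaving queue <39>

e1; e3; e2; e4; e6; e7; e5; e8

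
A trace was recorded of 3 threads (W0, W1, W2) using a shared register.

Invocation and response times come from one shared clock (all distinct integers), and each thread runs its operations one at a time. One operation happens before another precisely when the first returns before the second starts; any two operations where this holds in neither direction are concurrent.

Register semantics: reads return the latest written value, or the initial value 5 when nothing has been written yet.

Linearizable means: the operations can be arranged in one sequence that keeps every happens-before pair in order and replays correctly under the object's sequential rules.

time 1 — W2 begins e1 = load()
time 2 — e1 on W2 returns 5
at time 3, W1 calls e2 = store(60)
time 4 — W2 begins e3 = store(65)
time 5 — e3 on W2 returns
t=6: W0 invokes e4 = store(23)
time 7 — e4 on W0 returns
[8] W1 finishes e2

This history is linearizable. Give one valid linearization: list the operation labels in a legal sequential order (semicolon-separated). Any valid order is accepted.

step 1: e1 load() → 5 — value 5
step 2: e2 store(60) — value 60
step 3: e3 store(65) — value 65
step 4: e4 store(23) — value 23

e1; e2; e3; e4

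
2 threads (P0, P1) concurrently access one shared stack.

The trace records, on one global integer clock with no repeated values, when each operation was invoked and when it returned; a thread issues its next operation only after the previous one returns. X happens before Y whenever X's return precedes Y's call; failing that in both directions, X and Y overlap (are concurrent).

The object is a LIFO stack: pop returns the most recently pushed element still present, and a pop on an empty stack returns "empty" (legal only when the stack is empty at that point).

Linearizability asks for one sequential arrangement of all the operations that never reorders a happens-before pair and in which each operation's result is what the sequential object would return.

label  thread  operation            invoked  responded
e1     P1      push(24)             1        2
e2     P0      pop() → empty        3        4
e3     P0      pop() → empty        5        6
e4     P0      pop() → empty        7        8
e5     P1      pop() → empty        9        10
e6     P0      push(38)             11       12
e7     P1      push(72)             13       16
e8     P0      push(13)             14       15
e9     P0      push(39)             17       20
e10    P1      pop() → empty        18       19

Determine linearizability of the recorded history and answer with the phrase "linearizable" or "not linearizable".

prefix check: 1..3 passes, 1..4 fails once e2's time-4 response joins
one real-time candidate order over the 2 completed operations — the stack replay rejects it
sample order e1, e2 stalls at step 2 — e2 pop() → empty has no legal effect

not linearizable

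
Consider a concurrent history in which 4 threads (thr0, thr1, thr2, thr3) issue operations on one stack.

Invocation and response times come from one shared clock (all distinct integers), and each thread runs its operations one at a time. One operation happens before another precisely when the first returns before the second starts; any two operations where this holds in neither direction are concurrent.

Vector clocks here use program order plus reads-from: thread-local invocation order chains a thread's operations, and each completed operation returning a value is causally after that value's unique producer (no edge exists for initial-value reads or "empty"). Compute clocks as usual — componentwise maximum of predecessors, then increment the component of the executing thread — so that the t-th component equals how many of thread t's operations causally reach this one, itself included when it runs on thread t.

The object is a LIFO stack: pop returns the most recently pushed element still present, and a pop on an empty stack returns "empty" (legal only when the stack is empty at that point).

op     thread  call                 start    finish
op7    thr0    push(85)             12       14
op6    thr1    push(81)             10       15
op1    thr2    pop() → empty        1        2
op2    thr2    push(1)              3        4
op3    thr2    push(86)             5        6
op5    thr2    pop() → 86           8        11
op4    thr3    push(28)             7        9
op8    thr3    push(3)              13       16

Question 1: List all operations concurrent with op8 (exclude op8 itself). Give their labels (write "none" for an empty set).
Answer: op6, op7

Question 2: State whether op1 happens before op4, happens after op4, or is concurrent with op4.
Answer: before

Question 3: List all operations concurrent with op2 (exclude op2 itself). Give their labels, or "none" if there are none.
Answer: none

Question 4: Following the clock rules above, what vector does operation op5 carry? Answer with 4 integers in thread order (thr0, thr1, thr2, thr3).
Answer: (0, 0, 4, 0)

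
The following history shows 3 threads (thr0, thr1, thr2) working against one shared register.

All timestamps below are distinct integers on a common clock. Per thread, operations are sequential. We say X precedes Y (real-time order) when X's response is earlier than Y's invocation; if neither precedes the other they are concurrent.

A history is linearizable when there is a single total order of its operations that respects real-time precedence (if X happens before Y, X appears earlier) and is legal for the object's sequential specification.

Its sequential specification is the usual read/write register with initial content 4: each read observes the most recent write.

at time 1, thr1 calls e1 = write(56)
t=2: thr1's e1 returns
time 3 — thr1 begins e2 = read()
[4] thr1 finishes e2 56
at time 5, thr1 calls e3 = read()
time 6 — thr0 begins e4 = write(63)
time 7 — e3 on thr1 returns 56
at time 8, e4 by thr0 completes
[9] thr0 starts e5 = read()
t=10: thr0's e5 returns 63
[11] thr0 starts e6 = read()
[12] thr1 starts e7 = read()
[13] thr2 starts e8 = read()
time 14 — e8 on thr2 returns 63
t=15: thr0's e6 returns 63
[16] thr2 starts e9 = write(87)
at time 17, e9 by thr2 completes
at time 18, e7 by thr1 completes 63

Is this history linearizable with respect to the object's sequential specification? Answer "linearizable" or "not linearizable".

linearizable

a witness: e1, e2, e3, e4, e5, e6, e7, e8, e9
1. e1 write(56), leaving value 56
2. e2 read() → 56, leaving value 56
3. e3 read() → 56, leaving value 56
4. e4 write(63), leaving value 63
5. e5 read() → 63, leaving value 63
6. e6 read() → 63, leaving value 63
7. e7 read() → 63, leaving value 63
8. e8 read() → 63, leaving value 63
9. e9 write(87), leaving value 87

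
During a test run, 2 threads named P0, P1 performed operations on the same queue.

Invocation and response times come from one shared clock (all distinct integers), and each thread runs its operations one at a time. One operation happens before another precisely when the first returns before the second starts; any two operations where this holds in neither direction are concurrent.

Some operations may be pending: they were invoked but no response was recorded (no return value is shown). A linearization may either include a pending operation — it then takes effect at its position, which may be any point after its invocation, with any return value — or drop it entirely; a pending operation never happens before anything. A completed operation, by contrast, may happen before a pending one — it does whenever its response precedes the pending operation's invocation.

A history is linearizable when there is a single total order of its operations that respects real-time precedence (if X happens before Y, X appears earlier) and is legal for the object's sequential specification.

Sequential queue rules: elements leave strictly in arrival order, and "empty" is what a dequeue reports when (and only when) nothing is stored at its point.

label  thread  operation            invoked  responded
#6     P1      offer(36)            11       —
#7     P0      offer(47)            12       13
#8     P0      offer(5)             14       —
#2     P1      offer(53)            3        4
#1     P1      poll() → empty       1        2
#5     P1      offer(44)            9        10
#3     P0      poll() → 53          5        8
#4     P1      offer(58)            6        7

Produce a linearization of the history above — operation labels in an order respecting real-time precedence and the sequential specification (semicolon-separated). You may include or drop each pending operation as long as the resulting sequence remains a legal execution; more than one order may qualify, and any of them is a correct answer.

after step 1 (#1 poll() → empty): queue <>
after step 2 (#2 offer(53)): queue <53>
after step 3 (#3 poll() → 53): queue <>
after step 4 (#4 offer(58)): queue <58>
after step 5 (#5 offer(44)): queue <58,44>
after step 6 (#6 offer(36) (pending, included)): queue <58,44,36>
after step 7 (#7 offer(47)): queue <58,44,36,47>

#1; #2; #3; #4; #5; #6; #7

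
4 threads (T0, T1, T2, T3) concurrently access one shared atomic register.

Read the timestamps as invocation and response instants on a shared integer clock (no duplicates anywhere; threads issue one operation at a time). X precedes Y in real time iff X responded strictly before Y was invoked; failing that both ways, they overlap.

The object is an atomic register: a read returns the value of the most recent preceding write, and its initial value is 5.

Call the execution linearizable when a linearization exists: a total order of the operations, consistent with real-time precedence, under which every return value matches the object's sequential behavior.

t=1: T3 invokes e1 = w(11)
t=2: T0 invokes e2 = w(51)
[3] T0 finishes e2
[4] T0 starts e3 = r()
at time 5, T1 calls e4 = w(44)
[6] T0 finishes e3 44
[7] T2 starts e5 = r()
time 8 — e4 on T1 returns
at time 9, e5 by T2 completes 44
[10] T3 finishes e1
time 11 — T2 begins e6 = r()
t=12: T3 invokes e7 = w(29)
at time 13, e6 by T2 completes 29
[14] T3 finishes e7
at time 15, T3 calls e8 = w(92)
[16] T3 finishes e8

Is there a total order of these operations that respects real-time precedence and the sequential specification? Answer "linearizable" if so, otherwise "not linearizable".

linearizable

witness order: e1, e2, e4, e3, e5, e7, e6, e8
1. e1 w(11), leaving value 11
2. e2 w(51), leaving value 51
3. e4 w(44), leaving value 44
4. e3 r() → 44, leaving value 44
5. e5 r() → 44, leaving value 44
6. e7 w(29), leaving value 29
7. e6 r() → 29, leaving value 29
8. e8 w(92), leaving value 92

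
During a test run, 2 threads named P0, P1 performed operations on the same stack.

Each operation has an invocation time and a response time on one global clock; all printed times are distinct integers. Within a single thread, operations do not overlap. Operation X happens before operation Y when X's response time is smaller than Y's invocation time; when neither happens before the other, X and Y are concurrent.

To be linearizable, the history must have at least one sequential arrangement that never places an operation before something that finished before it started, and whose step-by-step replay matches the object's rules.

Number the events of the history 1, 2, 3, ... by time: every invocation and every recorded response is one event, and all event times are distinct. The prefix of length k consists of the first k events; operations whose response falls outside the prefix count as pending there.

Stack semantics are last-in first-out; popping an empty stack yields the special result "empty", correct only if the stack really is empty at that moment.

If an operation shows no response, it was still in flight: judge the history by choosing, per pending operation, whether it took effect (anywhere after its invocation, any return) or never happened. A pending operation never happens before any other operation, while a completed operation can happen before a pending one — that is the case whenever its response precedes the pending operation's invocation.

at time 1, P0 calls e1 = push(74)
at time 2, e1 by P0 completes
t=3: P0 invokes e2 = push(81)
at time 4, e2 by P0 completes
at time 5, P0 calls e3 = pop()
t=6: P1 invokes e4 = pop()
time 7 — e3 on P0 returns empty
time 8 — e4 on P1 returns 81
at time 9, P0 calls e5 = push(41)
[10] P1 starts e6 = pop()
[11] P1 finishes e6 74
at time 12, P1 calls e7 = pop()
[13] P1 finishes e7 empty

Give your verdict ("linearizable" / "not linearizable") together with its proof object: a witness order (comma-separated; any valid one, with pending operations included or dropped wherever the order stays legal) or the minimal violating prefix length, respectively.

already the first 7 events (up to e3's response at time 7) admit no linearization; the first 6 still do
one real-time candidate order over the 3 completed operations — the stack replay rejects it
completion choices over the 1 pending operation (e4) were checked; none helps
e.g. e1, e2, e3 (pending dropped): illegal at step 3, since e3 pop() → empty cannot apply there

not linearizable — minimal violating prefix: 7 events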